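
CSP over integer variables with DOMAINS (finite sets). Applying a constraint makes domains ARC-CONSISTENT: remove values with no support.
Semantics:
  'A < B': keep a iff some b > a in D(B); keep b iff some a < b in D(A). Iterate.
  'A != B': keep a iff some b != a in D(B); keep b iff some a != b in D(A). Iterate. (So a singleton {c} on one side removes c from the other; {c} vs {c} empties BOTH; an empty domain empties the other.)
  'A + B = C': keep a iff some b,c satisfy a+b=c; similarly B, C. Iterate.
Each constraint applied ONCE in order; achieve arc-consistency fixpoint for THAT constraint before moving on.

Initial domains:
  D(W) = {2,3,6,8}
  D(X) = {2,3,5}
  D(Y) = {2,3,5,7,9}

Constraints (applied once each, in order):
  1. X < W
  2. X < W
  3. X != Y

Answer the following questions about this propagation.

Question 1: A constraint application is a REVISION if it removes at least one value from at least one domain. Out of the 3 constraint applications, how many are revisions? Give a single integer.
Answer: 1

Derivation:
Constraint 1 (X < W) on D(X)={2,3,5} D(W)={2,3,6,8}: W {2,3,6,8}->{3,6,8} => REVISION
Constraint 2 (X < W) on D(X)={2,3,5} D(W)={3,6,8}: no change => not a revision
Constraint 3 (X != Y) on D(X)={2,3,5} D(Y)={2,3,5,7,9}: no change => not a revision
Total revisions = 1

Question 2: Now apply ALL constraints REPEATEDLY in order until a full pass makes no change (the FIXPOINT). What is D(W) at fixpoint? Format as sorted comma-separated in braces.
pass 0 (initial): D(W)={2,3,6,8}
pass 1: W {2,3,6,8}->{3,6,8}
pass 2: no change
Fixpoint after 2 passes: D(W) = {3,6,8}

Answer: {3,6,8}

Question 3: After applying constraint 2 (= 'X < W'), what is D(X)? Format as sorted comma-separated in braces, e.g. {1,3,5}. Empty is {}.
Answer: {2,3,5}

Derivation:
Constraint 1 (X < W) on D(X)={2,3,5} D(W)={2,3,6,8}: W {2,3,6,8}->{3,6,8}
Constraint 2 (X < W) on D(X)={2,3,5} D(W)={3,6,8}: no change
So after constraint 2: D(X) = {2,3,5}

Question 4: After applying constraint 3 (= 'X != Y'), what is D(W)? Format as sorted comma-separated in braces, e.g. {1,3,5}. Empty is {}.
Constraint 1 (X < W) on D(X)={2,3,5} D(W)={2,3,6,8}: W {2,3,6,8}->{3,6,8}
Constraint 2 (X < W) on D(X)={2,3,5} D(W)={3,6,8}: no change
Constraint 3 (X != Y) on D(X)={2,3,5} D(Y)={2,3,5,7,9}: no change
So after constraint 3: D(W) = {3,6,8}

Answer: {3,6,8}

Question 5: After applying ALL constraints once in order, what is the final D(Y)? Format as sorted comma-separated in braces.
Constraint 1 (X < W) on D(X)={2,3,5} D(W)={2,3,6,8}: W {2,3,6,8}->{3,6,8}
Constraint 2 (X < W) on D(X)={2,3,5} D(W)={3,6,8}: no change
Constraint 3 (X != Y) on D(X)={2,3,5} D(Y)={2,3,5,7,9}: no change
So after all 3 constraints: D(Y) = {2,3,5,7,9}

Answer: {2,3,5,7,9}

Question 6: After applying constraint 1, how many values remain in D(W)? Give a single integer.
Answer: 3

Derivation:
Constraint 1 (X < W) on D(X)={2,3,5} D(W)={2,3,6,8}: W {2,3,6,8}->{3,6,8}
So after constraint 1: D(W)={3,6,8}, size = 3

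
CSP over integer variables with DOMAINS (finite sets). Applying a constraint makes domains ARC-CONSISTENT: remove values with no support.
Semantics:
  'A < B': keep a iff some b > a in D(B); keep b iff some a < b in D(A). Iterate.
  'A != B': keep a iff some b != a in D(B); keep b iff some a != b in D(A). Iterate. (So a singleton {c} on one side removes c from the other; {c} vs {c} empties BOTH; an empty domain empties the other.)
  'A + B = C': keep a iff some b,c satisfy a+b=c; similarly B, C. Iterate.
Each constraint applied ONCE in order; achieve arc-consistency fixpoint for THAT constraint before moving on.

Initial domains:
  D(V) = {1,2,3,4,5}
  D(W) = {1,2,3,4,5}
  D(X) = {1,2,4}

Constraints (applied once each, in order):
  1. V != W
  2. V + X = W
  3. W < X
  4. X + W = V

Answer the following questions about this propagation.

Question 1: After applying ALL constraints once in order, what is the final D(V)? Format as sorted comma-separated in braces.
Answer: {}

Derivation:
Constraint 1 (V != W) on D(V)={1,2,3,4,5} D(W)={1,2,3,4,5}: no change
Constraint 2 (V + X = W) on D(V)={1,2,3,4,5} D(X)={1,2,4} D(W)={1,2,3,4,5}: V {1,2,3,4,5}->{1,2,3,4}; W {1,2,3,4,5}->{2,3,4,5}
Constraint 3 (W < X) on D(W)={2,3,4,5} D(X)={1,2,4}: W {2,3,4,5}->{2,3}; X {1,2,4}->{4}
Constraint 4 (X + W = V) on D(X)={4} D(W)={2,3} D(V)={1,2,3,4}: X {4}->{}; W {2,3}->{}; V {1,2,3,4}->{}
So after all 4 constraints: D(V) = {}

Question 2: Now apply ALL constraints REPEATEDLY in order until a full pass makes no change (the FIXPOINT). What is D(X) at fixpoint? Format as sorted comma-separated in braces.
Answer: {}

Derivation:
pass 0 (initial): D(X)={1,2,4}
pass 1: V {1,2,3,4,5}->{}; W {1,2,3,4,5}->{}; X {1,2,4}->{}
pass 2: no change
Fixpoint after 2 passes: D(X) = {}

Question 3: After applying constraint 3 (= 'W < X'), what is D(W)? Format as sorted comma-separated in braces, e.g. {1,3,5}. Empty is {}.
Answer: {2,3}

Derivation:
Constraint 1 (V != W) on D(V)={1,2,3,4,5} D(W)={1,2,3,4,5}: no change
Constraint 2 (V + X = W) on D(V)={1,2,3,4,5} D(X)={1,2,4} D(W)={1,2,3,4,5}: V {1,2,3,4,5}->{1,2,3,4}; W {1,2,3,4,5}->{2,3,4,5}
Constraint 3 (W < X) on D(W)={2,3,4,5} D(X)={1,2,4}: W {2,3,4,5}->{2,3}; X {1,2,4}->{4}
So after constraint 3: D(W) = {2,3}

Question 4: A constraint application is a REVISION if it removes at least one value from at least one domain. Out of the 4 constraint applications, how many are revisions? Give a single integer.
Answer: 3

Derivation:
Constraint 1 (V != W) on D(V)={1,2,3,4,5} D(W)={1,2,3,4,5}: no change => not a revision
Constraint 2 (V + X = W) on D(V)={1,2,3,4,5} D(X)={1,2,4} D(W)={1,2,3,4,5}: V {1,2,3,4,5}->{1,2,3,4}; W {1,2,3,4,5}->{2,3,4,5} => REVISION
Constraint 3 (W < X) on D(W)={2,3,4,5} D(X)={1,2,4}: W {2,3,4,5}->{2,3}; X {1,2,4}->{4} => REVISION
Constraint 4 (X + W = V) on D(X)={4} D(W)={2,3} D(V)={1,2,3,4}: X {4}->{}; W {2,3}->{}; V {1,2,3,4}->{} => REVISION
Total revisions = 3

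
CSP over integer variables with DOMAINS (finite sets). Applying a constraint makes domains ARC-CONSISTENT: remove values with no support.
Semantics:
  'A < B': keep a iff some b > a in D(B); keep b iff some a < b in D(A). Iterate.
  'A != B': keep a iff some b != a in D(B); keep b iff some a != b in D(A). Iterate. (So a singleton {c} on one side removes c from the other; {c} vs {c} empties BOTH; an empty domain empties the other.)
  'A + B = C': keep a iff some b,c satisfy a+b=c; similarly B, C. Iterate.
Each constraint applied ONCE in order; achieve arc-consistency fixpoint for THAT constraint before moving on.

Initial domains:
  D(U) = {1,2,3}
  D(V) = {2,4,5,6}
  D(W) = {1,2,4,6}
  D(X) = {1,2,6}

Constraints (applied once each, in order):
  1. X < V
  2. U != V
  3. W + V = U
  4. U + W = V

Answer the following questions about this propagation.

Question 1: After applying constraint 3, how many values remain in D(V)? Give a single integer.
Constraint 1 (X < V) on D(X)={1,2,6} D(V)={2,4,5,6}: X {1,2,6}->{1,2}
Constraint 2 (U != V) on D(U)={1,2,3} D(V)={2,4,5,6}: no change
Constraint 3 (W + V = U) on D(W)={1,2,4,6} D(V)={2,4,5,6} D(U)={1,2,3}: W {1,2,4,6}->{1}; V {2,4,5,6}->{2}; U {1,2,3}->{3}
So after constraint 3: D(V)={2}, size = 1

Answer: 1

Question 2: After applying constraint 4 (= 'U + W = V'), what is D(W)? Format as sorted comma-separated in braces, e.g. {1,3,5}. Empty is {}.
Answer: {}

Derivation:
Constraint 1 (X < V) on D(X)={1,2,6} D(V)={2,4,5,6}: X {1,2,6}->{1,2}
Constraint 2 (U != V) on D(U)={1,2,3} D(V)={2,4,5,6}: no change
Constraint 3 (W + V = U) on D(W)={1,2,4,6} D(V)={2,4,5,6} D(U)={1,2,3}: W {1,2,4,6}->{1}; V {2,4,5,6}->{2}; U {1,2,3}->{3}
Constraint 4 (U + W = V) on D(U)={3} D(W)={1} D(V)={2}: U {3}->{}; W {1}->{}; V {2}->{}
So after constraint 4: D(W) = {}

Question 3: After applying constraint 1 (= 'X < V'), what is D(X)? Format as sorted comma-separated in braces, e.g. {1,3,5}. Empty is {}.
Answer: {1,2}

Derivation:
Constraint 1 (X < V) on D(X)={1,2,6} D(V)={2,4,5,6}: X {1,2,6}->{1,2}
So after constraint 1: D(X) = {1,2}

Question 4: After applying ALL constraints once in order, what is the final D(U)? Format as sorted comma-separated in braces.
Answer: {}

Derivation:
Constraint 1 (X < V) on D(X)={1,2,6} D(V)={2,4,5,6}: X {1,2,6}->{1,2}
Constraint 2 (U != V) on D(U)={1,2,3} D(V)={2,4,5,6}: no change
Constraint 3 (W + V = U) on D(W)={1,2,4,6} D(V)={2,4,5,6} D(U)={1,2,3}: W {1,2,4,6}->{1}; V {2,4,5,6}->{2}; U {1,2,3}->{3}
Constraint 4 (U + W = V) on D(U)={3} D(W)={1} D(V)={2}: U {3}->{}; W {1}->{}; V {2}->{}
So after all 4 constraints: D(U) = {}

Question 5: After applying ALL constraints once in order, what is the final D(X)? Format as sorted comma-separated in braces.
Constraint 1 (X < V) on D(X)={1,2,6} D(V)={2,4,5,6}: X {1,2,6}->{1,2}
Constraint 2 (U != V) on D(U)={1,2,3} D(V)={2,4,5,6}: no change
Constraint 3 (W + V = U) on D(W)={1,2,4,6} D(V)={2,4,5,6} D(U)={1,2,3}: W {1,2,4,6}->{1}; V {2,4,5,6}->{2}; U {1,2,3}->{3}
Constraint 4 (U + W = V) on D(U)={3} D(W)={1} D(V)={2}: U {3}->{}; W {1}->{}; V {2}->{}
So after all 4 constraints: D(X) = {1,2}

Answer: {1,2}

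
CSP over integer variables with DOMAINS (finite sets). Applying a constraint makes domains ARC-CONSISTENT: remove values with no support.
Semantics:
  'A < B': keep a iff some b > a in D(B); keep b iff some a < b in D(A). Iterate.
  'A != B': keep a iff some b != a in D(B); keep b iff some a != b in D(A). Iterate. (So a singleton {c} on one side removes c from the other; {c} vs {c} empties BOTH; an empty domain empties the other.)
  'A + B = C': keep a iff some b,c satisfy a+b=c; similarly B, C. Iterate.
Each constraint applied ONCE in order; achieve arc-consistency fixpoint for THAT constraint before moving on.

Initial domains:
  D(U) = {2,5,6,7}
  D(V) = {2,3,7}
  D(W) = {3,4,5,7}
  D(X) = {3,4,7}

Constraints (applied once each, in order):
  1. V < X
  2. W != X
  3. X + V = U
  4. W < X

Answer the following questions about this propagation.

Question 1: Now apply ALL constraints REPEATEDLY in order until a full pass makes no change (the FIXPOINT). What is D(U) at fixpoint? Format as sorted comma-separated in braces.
pass 0 (initial): D(U)={2,5,6,7}
pass 1: U {2,5,6,7}->{5,6,7}; V {2,3,7}->{2,3}; W {3,4,5,7}->{3}; X {3,4,7}->{4}
pass 2: U {5,6,7}->{6,7}
pass 3: no change
Fixpoint after 3 passes: D(U) = {6,7}

Answer: {6,7}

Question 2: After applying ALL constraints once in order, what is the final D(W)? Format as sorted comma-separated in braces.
Constraint 1 (V < X) on D(V)={2,3,7} D(X)={3,4,7}: V {2,3,7}->{2,3}
Constraint 2 (W != X) on D(W)={3,4,5,7} D(X)={3,4,7}: no change
Constraint 3 (X + V = U) on D(X)={3,4,7} D(V)={2,3} D(U)={2,5,6,7}: X {3,4,7}->{3,4}; U {2,5,6,7}->{5,6,7}
Constraint 4 (W < X) on D(W)={3,4,5,7} D(X)={3,4}: W {3,4,5,7}->{3}; X {3,4}->{4}
So after all 4 constraints: D(W) = {3}

Answer: {3}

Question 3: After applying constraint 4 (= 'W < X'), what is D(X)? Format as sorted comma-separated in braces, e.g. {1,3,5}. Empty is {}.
Answer: {4}

Derivation:
Constraint 1 (V < X) on D(V)={2,3,7} D(X)={3,4,7}: V {2,3,7}->{2,3}
Constraint 2 (W != X) on D(W)={3,4,5,7} D(X)={3,4,7}: no change
Constraint 3 (X + V = U) on D(X)={3,4,7} D(V)={2,3} D(U)={2,5,6,7}: X {3,4,7}->{3,4}; U {2,5,6,7}->{5,6,7}
Constraint 4 (W < X) on D(W)={3,4,5,7} D(X)={3,4}: W {3,4,5,7}->{3}; X {3,4}->{4}
So after constraint 4: D(X) = {4}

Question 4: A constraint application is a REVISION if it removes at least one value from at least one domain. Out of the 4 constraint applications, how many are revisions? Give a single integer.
Constraint 1 (V < X) on D(V)={2,3,7} D(X)={3,4,7}: V {2,3,7}->{2,3} => REVISION
Constraint 2 (W != X) on D(W)={3,4,5,7} D(X)={3,4,7}: no change => not a revision
Constraint 3 (X + V = U) on D(X)={3,4,7} D(V)={2,3} D(U)={2,5,6,7}: X {3,4,7}->{3,4}; U {2,5,6,7}->{5,6,7} => REVISION
Constraint 4 (W < X) on D(W)={3,4,5,7} D(X)={3,4}: W {3,4,5,7}->{3}; X {3,4}->{4} => REVISION
Total revisions = 3

Answer: 3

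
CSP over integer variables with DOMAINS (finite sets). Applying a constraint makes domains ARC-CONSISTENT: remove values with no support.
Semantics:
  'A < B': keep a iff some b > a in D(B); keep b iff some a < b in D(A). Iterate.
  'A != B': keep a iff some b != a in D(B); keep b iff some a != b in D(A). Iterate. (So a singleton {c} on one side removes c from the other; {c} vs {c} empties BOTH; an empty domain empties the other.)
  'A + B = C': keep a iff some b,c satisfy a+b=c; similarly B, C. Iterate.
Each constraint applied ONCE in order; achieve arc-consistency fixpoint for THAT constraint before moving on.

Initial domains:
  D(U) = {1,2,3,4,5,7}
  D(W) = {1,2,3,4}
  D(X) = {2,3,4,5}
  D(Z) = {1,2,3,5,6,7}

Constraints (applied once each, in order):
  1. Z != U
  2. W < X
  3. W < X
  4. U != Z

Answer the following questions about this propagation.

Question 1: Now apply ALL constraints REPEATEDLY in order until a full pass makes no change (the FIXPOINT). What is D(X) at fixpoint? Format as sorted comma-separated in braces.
Answer: {2,3,4,5}

Derivation:
pass 0 (initial): D(X)={2,3,4,5}
pass 1: no change
Fixpoint after 1 passes: D(X) = {2,3,4,5}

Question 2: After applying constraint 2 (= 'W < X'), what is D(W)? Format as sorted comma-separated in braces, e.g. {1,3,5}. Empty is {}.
Answer: {1,2,3,4}

Derivation:
Constraint 1 (Z != U) on D(Z)={1,2,3,5,6,7} D(U)={1,2,3,4,5,7}: no change
Constraint 2 (W < X) on D(W)={1,2,3,4} D(X)={2,3,4,5}: no change
So after constraint 2: D(W) = {1,2,3,4}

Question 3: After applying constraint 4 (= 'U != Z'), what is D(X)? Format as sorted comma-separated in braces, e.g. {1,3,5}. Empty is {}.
Constraint 1 (Z != U) on D(Z)={1,2,3,5,6,7} D(U)={1,2,3,4,5,7}: no change
Constraint 2 (W < X) on D(W)={1,2,3,4} D(X)={2,3,4,5}: no change
Constraint 3 (W < X) on D(W)={1,2,3,4} D(X)={2,3,4,5}: no change
Constraint 4 (U != Z) on D(U)={1,2,3,4,5,7} D(Z)={1,2,3,5,6,7}: no change
So after constraint 4: D(X) = {2,3,4,5}

Answer: {2,3,4,5}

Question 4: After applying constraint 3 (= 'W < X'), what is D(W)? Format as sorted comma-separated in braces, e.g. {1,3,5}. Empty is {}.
Answer: {1,2,3,4}

Derivation:
Constraint 1 (Z != U) on D(Z)={1,2,3,5,6,7} D(U)={1,2,3,4,5,7}: no change
Constraint 2 (W < X) on D(W)={1,2,3,4} D(X)={2,3,4,5}: no change
Constraint 3 (W < X) on D(W)={1,2,3,4} D(X)={2,3,4,5}: no change
So after constraint 3: D(W) = {1,2,3,4}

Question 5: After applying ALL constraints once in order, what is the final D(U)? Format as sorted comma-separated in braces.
Answer: {1,2,3,4,5,7}

Derivation:
Constraint 1 (Z != U) on D(Z)={1,2,3,5,6,7} D(U)={1,2,3,4,5,7}: no change
Constraint 2 (W < X) on D(W)={1,2,3,4} D(X)={2,3,4,5}: no change
Constraint 3 (W < X) on D(W)={1,2,3,4} D(X)={2,3,4,5}: no change
Constraint 4 (U != Z) on D(U)={1,2,3,4,5,7} D(Z)={1,2,3,5,6,7}: no change
So after all 4 constraints: D(U) = {1,2,3,4,5,7}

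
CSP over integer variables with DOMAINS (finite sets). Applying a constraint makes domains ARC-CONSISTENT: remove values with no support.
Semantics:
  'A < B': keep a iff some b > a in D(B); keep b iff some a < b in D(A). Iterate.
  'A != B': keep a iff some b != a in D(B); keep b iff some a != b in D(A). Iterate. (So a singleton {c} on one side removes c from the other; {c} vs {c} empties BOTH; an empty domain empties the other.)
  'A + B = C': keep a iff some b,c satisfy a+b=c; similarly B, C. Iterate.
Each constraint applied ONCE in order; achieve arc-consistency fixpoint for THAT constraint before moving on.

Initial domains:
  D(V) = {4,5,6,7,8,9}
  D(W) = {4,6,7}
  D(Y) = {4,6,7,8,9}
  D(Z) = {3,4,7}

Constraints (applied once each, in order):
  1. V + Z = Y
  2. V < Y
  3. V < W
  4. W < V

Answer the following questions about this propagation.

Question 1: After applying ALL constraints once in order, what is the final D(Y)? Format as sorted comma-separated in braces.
Constraint 1 (V + Z = Y) on D(V)={4,5,6,7,8,9} D(Z)={3,4,7} D(Y)={4,6,7,8,9}: V {4,5,6,7,8,9}->{4,5,6}; Z {3,4,7}->{3,4}; Y {4,6,7,8,9}->{7,8,9}
Constraint 2 (V < Y) on D(V)={4,5,6} D(Y)={7,8,9}: no change
Constraint 3 (V < W) on D(V)={4,5,6} D(W)={4,6,7}: W {4,6,7}->{6,7}
Constraint 4 (W < V) on D(W)={6,7} D(V)={4,5,6}: W {6,7}->{}; V {4,5,6}->{}
So after all 4 constraints: D(Y) = {7,8,9}

Answer: {7,8,9}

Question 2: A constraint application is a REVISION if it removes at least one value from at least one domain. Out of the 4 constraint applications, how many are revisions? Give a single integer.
Constraint 1 (V + Z = Y) on D(V)={4,5,6,7,8,9} D(Z)={3,4,7} D(Y)={4,6,7,8,9}: V {4,5,6,7,8,9}->{4,5,6}; Z {3,4,7}->{3,4}; Y {4,6,7,8,9}->{7,8,9} => REVISION
Constraint 2 (V < Y) on D(V)={4,5,6} D(Y)={7,8,9}: no change => not a revision
Constraint 3 (V < W) on D(V)={4,5,6} D(W)={4,6,7}: W {4,6,7}->{6,7} => REVISION
Constraint 4 (W < V) on D(W)={6,7} D(V)={4,5,6}: W {6,7}->{}; V {4,5,6}->{} => REVISION
Total revisions = 3

Answer: 3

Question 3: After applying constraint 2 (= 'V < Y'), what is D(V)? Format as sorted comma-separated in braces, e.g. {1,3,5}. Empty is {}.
Answer: {4,5,6}

Derivation:
Constraint 1 (V + Z = Y) on D(V)={4,5,6,7,8,9} D(Z)={3,4,7} D(Y)={4,6,7,8,9}: V {4,5,6,7,8,9}->{4,5,6}; Z {3,4,7}->{3,4}; Y {4,6,7,8,9}->{7,8,9}
Constraint 2 (V < Y) on D(V)={4,5,6} D(Y)={7,8,9}: no change
So after constraint 2: D(V) = {4,5,6}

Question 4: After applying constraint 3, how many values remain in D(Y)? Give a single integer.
Constraint 1 (V + Z = Y) on D(V)={4,5,6,7,8,9} D(Z)={3,4,7} D(Y)={4,6,7,8,9}: V {4,5,6,7,8,9}->{4,5,6}; Z {3,4,7}->{3,4}; Y {4,6,7,8,9}->{7,8,9}
Constraint 2 (V < Y) on D(V)={4,5,6} D(Y)={7,8,9}: no change
Constraint 3 (V < W) on D(V)={4,5,6} D(W)={4,6,7}: W {4,6,7}->{6,7}
So after constraint 3: D(Y)={7,8,9}, size = 3

Answer: 3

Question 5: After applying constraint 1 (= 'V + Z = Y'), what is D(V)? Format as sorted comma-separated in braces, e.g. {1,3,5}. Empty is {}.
Constraint 1 (V + Z = Y) on D(V)={4,5,6,7,8,9} D(Z)={3,4,7} D(Y)={4,6,7,8,9}: V {4,5,6,7,8,9}->{4,5,6}; Z {3,4,7}->{3,4}; Y {4,6,7,8,9}->{7,8,9}
So after constraint 1: D(V) = {4,5,6}

Answer: {4,5,6}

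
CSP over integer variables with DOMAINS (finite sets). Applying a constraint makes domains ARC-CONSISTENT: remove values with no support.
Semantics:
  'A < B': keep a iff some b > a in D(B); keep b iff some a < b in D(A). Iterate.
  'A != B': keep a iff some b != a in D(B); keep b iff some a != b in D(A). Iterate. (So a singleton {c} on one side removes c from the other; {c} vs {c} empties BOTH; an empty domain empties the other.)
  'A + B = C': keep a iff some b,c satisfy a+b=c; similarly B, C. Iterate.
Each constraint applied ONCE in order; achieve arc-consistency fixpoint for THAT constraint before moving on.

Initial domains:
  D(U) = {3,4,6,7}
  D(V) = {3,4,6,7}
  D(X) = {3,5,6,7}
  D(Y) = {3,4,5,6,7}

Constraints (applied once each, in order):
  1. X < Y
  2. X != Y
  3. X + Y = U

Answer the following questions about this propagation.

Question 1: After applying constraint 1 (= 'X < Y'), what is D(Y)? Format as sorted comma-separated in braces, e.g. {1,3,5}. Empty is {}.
Constraint 1 (X < Y) on D(X)={3,5,6,7} D(Y)={3,4,5,6,7}: X {3,5,6,7}->{3,5,6}; Y {3,4,5,6,7}->{4,5,6,7}
So after constraint 1: D(Y) = {4,5,6,7}

Answer: {4,5,6,7}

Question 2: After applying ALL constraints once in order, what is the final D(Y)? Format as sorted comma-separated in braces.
Constraint 1 (X < Y) on D(X)={3,5,6,7} D(Y)={3,4,5,6,7}: X {3,5,6,7}->{3,5,6}; Y {3,4,5,6,7}->{4,5,6,7}
Constraint 2 (X != Y) on D(X)={3,5,6} D(Y)={4,5,6,7}: no change
Constraint 3 (X + Y = U) on D(X)={3,5,6} D(Y)={4,5,6,7} D(U)={3,4,6,7}: X {3,5,6}->{3}; Y {4,5,6,7}->{4}; U {3,4,6,7}->{7}
So after all 3 constraints: D(Y) = {4}

Answer: {4}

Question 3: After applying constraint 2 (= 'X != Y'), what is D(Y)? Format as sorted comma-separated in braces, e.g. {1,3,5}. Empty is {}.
Constraint 1 (X < Y) on D(X)={3,5,6,7} D(Y)={3,4,5,6,7}: X {3,5,6,7}->{3,5,6}; Y {3,4,5,6,7}->{4,5,6,7}
Constraint 2 (X != Y) on D(X)={3,5,6} D(Y)={4,5,6,7}: no change
So after constraint 2: D(Y) = {4,5,6,7}

Answer: {4,5,6,7}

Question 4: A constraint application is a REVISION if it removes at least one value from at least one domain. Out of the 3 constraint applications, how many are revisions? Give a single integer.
Constraint 1 (X < Y) on D(X)={3,5,6,7} D(Y)={3,4,5,6,7}: X {3,5,6,7}->{3,5,6}; Y {3,4,5,6,7}->{4,5,6,7} => REVISION
Constraint 2 (X != Y) on D(X)={3,5,6} D(Y)={4,5,6,7}: no change => not a revision
Constraint 3 (X + Y = U) on D(X)={3,5,6} D(Y)={4,5,6,7} D(U)={3,4,6,7}: X {3,5,6}->{3}; Y {4,5,6,7}->{4}; U {3,4,6,7}->{7} => REVISION
Total revisions = 2

Answer: 2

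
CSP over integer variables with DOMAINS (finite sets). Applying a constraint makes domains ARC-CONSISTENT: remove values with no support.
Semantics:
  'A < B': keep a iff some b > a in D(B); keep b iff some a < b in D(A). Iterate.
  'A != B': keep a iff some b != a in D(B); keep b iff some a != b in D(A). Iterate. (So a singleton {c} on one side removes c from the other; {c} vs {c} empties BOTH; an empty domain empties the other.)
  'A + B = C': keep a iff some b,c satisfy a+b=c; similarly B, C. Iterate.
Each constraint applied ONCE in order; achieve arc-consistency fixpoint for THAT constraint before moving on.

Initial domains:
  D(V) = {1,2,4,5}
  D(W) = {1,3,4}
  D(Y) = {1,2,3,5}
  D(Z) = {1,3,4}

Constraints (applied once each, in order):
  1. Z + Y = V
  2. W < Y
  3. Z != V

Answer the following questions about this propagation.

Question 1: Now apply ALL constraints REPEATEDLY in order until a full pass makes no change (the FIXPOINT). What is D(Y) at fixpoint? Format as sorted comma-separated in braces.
Answer: {2,3}

Derivation:
pass 0 (initial): D(Y)={1,2,3,5}
pass 1: V {1,2,4,5}->{2,4,5}; W {1,3,4}->{1}; Y {1,2,3,5}->{2,3}
pass 2: V {2,4,5}->{4,5}; Z {1,3,4}->{1,3}
pass 3: no change
Fixpoint after 3 passes: D(Y) = {2,3}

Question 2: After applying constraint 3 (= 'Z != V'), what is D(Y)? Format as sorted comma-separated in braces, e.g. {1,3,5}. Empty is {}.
Answer: {2,3}

Derivation:
Constraint 1 (Z + Y = V) on D(Z)={1,3,4} D(Y)={1,2,3,5} D(V)={1,2,4,5}: Y {1,2,3,5}->{1,2,3}; V {1,2,4,5}->{2,4,5}
Constraint 2 (W < Y) on D(W)={1,3,4} D(Y)={1,2,3}: W {1,3,4}->{1}; Y {1,2,3}->{2,3}
Constraint 3 (Z != V) on D(Z)={1,3,4} D(V)={2,4,5}: no change
So after constraint 3: D(Y) = {2,3}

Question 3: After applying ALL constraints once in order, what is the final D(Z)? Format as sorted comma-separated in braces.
Answer: {1,3,4}

Derivation:
Constraint 1 (Z + Y = V) on D(Z)={1,3,4} D(Y)={1,2,3,5} D(V)={1,2,4,5}: Y {1,2,3,5}->{1,2,3}; V {1,2,4,5}->{2,4,5}
Constraint 2 (W < Y) on D(W)={1,3,4} D(Y)={1,2,3}: W {1,3,4}->{1}; Y {1,2,3}->{2,3}
Constraint 3 (Z != V) on D(Z)={1,3,4} D(V)={2,4,5}: no change
So after all 3 constraints: D(Z) = {1,3,4}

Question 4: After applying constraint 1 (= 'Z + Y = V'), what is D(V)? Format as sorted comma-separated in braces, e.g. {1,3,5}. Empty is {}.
Constraint 1 (Z + Y = V) on D(Z)={1,3,4} D(Y)={1,2,3,5} D(V)={1,2,4,5}: Y {1,2,3,5}->{1,2,3}; V {1,2,4,5}->{2,4,5}
So after constraint 1: D(V) = {2,4,5}

Answer: {2,4,5}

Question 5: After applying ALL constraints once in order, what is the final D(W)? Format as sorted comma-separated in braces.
Constraint 1 (Z + Y = V) on D(Z)={1,3,4} D(Y)={1,2,3,5} D(V)={1,2,4,5}: Y {1,2,3,5}->{1,2,3}; V {1,2,4,5}->{2,4,5}
Constraint 2 (W < Y) on D(W)={1,3,4} D(Y)={1,2,3}: W {1,3,4}->{1}; Y {1,2,3}->{2,3}
Constraint 3 (Z != V) on D(Z)={1,3,4} D(V)={2,4,5}: no change
So after all 3 constraints: D(W) = {1}

Answer: {1}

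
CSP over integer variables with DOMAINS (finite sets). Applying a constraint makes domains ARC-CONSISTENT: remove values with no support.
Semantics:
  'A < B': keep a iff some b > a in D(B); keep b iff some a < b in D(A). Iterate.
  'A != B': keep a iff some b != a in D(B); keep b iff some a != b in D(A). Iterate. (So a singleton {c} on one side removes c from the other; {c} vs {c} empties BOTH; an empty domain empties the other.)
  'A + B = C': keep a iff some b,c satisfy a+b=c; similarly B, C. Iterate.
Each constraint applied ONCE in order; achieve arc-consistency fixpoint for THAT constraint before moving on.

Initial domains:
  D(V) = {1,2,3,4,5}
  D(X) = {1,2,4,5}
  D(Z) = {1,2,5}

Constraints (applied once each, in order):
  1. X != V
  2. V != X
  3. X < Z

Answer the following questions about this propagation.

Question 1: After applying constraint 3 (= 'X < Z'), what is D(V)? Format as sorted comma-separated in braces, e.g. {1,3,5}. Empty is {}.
Constraint 1 (X != V) on D(X)={1,2,4,5} D(V)={1,2,3,4,5}: no change
Constraint 2 (V != X) on D(V)={1,2,3,4,5} D(X)={1,2,4,5}: no change
Constraint 3 (X < Z) on D(X)={1,2,4,5} D(Z)={1,2,5}: X {1,2,4,5}->{1,2,4}; Z {1,2,5}->{2,5}
So after constraint 3: D(V) = {1,2,3,4,5}

Answer: {1,2,3,4,5}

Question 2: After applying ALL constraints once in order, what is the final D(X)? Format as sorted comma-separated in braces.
Answer: {1,2,4}

Derivation:
Constraint 1 (X != V) on D(X)={1,2,4,5} D(V)={1,2,3,4,5}: no change
Constraint 2 (V != X) on D(V)={1,2,3,4,5} D(X)={1,2,4,5}: no change
Constraint 3 (X < Z) on D(X)={1,2,4,5} D(Z)={1,2,5}: X {1,2,4,5}->{1,2,4}; Z {1,2,5}->{2,5}
So after all 3 constraints: D(X) = {1,2,4}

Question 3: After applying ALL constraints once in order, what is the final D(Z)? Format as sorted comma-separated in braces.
Constraint 1 (X != V) on D(X)={1,2,4,5} D(V)={1,2,3,4,5}: no change
Constraint 2 (V != X) on D(V)={1,2,3,4,5} D(X)={1,2,4,5}: no change
Constraint 3 (X < Z) on D(X)={1,2,4,5} D(Z)={1,2,5}: X {1,2,4,5}->{1,2,4}; Z {1,2,5}->{2,5}
So after all 3 constraints: D(Z) = {2,5}

Answer: {2,5}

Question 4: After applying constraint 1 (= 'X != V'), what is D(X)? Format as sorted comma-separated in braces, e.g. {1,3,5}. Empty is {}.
Constraint 1 (X != V) on D(X)={1,2,4,5} D(V)={1,2,3,4,5}: no change
So after constraint 1: D(X) = {1,2,4,5}

Answer: {1,2,4,5}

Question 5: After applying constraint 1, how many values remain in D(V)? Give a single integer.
Constraint 1 (X != V) on D(X)={1,2,4,5} D(V)={1,2,3,4,5}: no change
So after constraint 1: D(V)={1,2,3,4,5}, size = 5

Answer: 5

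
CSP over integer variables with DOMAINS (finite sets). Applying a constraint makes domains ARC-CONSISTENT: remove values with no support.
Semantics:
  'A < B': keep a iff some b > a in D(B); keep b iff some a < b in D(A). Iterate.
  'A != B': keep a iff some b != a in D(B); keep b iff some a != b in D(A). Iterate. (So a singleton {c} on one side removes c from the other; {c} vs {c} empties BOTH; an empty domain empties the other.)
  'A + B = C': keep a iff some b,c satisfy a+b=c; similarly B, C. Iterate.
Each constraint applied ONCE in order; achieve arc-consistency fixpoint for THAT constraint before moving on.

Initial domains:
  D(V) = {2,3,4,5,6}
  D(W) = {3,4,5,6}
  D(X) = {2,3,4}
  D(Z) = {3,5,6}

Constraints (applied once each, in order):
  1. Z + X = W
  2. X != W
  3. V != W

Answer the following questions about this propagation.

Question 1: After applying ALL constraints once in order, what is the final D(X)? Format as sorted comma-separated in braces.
Constraint 1 (Z + X = W) on D(Z)={3,5,6} D(X)={2,3,4} D(W)={3,4,5,6}: Z {3,5,6}->{3}; X {2,3,4}->{2,3}; W {3,4,5,6}->{5,6}
Constraint 2 (X != W) on D(X)={2,3} D(W)={5,6}: no change
Constraint 3 (V != W) on D(V)={2,3,4,5,6} D(W)={5,6}: no change
So after all 3 constraints: D(X) = {2,3}

Answer: {2,3}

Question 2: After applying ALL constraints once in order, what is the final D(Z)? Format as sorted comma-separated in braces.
Constraint 1 (Z + X = W) on D(Z)={3,5,6} D(X)={2,3,4} D(W)={3,4,5,6}: Z {3,5,6}->{3}; X {2,3,4}->{2,3}; W {3,4,5,6}->{5,6}
Constraint 2 (X != W) on D(X)={2,3} D(W)={5,6}: no change
Constraint 3 (V != W) on D(V)={2,3,4,5,6} D(W)={5,6}: no change
So after all 3 constraints: D(Z) = {3}

Answer: {3}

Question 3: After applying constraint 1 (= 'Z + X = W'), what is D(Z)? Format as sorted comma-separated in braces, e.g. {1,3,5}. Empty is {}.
Answer: {3}

Derivation:
Constraint 1 (Z + X = W) on D(Z)={3,5,6} D(X)={2,3,4} D(W)={3,4,5,6}: Z {3,5,6}->{3}; X {2,3,4}->{2,3}; W {3,4,5,6}->{5,6}
So after constraint 1: D(Z) = {3}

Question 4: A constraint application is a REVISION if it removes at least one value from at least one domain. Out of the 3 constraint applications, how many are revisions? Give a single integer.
Answer: 1

Derivation:
Constraint 1 (Z + X = W) on D(Z)={3,5,6} D(X)={2,3,4} D(W)={3,4,5,6}: Z {3,5,6}->{3}; X {2,3,4}->{2,3}; W {3,4,5,6}->{5,6} => REVISION
Constraint 2 (X != W) on D(X)={2,3} D(W)={5,6}: no change => not a revision
Constraint 3 (V != W) on D(V)={2,3,4,5,6} D(W)={5,6}: no change => not a revision
Total revisions = 1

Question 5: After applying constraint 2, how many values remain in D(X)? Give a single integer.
Constraint 1 (Z + X = W) on D(Z)={3,5,6} D(X)={2,3,4} D(W)={3,4,5,6}: Z {3,5,6}->{3}; X {2,3,4}->{2,3}; W {3,4,5,6}->{5,6}
Constraint 2 (X != W) on D(X)={2,3} D(W)={5,6}: no change
So after constraint 2: D(X)={2,3}, size = 2

Answer: 2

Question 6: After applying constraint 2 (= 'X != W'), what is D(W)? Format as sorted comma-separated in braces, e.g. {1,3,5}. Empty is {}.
Constraint 1 (Z + X = W) on D(Z)={3,5,6} D(X)={2,3,4} D(W)={3,4,5,6}: Z {3,5,6}->{3}; X {2,3,4}->{2,3}; W {3,4,5,6}->{5,6}
Constraint 2 (X != W) on D(X)={2,3} D(W)={5,6}: no change
So after constraint 2: D(W) = {5,6}

Answer: {5,6}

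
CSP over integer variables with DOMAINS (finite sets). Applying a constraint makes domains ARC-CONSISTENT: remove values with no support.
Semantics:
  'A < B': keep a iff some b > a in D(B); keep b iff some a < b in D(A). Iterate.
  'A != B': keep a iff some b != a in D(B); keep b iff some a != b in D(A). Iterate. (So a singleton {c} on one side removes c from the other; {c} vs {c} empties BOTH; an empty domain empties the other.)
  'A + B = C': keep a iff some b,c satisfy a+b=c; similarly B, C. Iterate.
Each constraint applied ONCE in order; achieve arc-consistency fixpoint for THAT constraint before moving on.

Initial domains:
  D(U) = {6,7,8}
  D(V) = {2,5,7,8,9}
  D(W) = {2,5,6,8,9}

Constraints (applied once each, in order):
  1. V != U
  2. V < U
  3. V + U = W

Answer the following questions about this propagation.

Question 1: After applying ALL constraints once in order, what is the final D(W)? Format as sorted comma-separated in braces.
Constraint 1 (V != U) on D(V)={2,5,7,8,9} D(U)={6,7,8}: no change
Constraint 2 (V < U) on D(V)={2,5,7,8,9} D(U)={6,7,8}: V {2,5,7,8,9}->{2,5,7}
Constraint 3 (V + U = W) on D(V)={2,5,7} D(U)={6,7,8} D(W)={2,5,6,8,9}: V {2,5,7}->{2}; U {6,7,8}->{6,7}; W {2,5,6,8,9}->{8,9}
So after all 3 constraints: D(W) = {8,9}

Answer: {8,9}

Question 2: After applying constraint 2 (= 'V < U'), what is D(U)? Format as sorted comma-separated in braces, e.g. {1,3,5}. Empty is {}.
Constraint 1 (V != U) on D(V)={2,5,7,8,9} D(U)={6,7,8}: no change
Constraint 2 (V < U) on D(V)={2,5,7,8,9} D(U)={6,7,8}: V {2,5,7,8,9}->{2,5,7}
So after constraint 2: D(U) = {6,7,8}

Answer: {6,7,8}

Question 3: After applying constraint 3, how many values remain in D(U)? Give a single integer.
Constraint 1 (V != U) on D(V)={2,5,7,8,9} D(U)={6,7,8}: no change
Constraint 2 (V < U) on D(V)={2,5,7,8,9} D(U)={6,7,8}: V {2,5,7,8,9}->{2,5,7}
Constraint 3 (V + U = W) on D(V)={2,5,7} D(U)={6,7,8} D(W)={2,5,6,8,9}: V {2,5,7}->{2}; U {6,7,8}->{6,7}; W {2,5,6,8,9}->{8,9}
So after constraint 3: D(U)={6,7}, size = 2

Answer: 2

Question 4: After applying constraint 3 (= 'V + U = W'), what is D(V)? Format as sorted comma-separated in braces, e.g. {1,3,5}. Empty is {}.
Constraint 1 (V != U) on D(V)={2,5,7,8,9} D(U)={6,7,8}: no change
Constraint 2 (V < U) on D(V)={2,5,7,8,9} D(U)={6,7,8}: V {2,5,7,8,9}->{2,5,7}
Constraint 3 (V + U = W) on D(V)={2,5,7} D(U)={6,7,8} D(W)={2,5,6,8,9}: V {2,5,7}->{2}; U {6,7,8}->{6,7}; W {2,5,6,8,9}->{8,9}
So after constraint 3: D(V) = {2}

Answer: {2}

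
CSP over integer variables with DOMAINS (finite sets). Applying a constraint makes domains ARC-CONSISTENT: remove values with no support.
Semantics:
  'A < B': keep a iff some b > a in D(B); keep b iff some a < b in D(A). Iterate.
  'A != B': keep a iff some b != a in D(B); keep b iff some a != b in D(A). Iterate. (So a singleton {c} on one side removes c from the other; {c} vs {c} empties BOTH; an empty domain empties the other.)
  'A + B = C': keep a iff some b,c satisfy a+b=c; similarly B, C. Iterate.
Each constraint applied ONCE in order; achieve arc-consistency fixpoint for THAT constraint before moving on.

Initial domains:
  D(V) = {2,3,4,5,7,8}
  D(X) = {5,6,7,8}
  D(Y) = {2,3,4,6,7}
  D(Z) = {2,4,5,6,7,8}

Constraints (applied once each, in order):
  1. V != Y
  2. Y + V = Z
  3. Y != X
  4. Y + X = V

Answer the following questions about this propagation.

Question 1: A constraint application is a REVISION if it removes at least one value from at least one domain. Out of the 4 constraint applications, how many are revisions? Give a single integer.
Answer: 2

Derivation:
Constraint 1 (V != Y) on D(V)={2,3,4,5,7,8} D(Y)={2,3,4,6,7}: no change => not a revision
Constraint 2 (Y + V = Z) on D(Y)={2,3,4,6,7} D(V)={2,3,4,5,7,8} D(Z)={2,4,5,6,7,8}: Y {2,3,4,6,7}->{2,3,4,6}; V {2,3,4,5,7,8}->{2,3,4,5}; Z {2,4,5,6,7,8}->{4,5,6,7,8} => REVISION
Constraint 3 (Y != X) on D(Y)={2,3,4,6} D(X)={5,6,7,8}: no change => not a revision
Constraint 4 (Y + X = V) on D(Y)={2,3,4,6} D(X)={5,6,7,8} D(V)={2,3,4,5}: Y {2,3,4,6}->{}; X {5,6,7,8}->{}; V {2,3,4,5}->{} => REVISION
Total revisions = 2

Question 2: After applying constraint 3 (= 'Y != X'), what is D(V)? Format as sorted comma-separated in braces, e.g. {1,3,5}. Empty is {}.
Answer: {2,3,4,5}

Derivation:
Constraint 1 (V != Y) on D(V)={2,3,4,5,7,8} D(Y)={2,3,4,6,7}: no change
Constraint 2 (Y + V = Z) on D(Y)={2,3,4,6,7} D(V)={2,3,4,5,7,8} D(Z)={2,4,5,6,7,8}: Y {2,3,4,6,7}->{2,3,4,6}; V {2,3,4,5,7,8}->{2,3,4,5}; Z {2,4,5,6,7,8}->{4,5,6,7,8}
Constraint 3 (Y != X) on D(Y)={2,3,4,6} D(X)={5,6,7,8}: no change
So after constraint 3: D(V) = {2,3,4,5}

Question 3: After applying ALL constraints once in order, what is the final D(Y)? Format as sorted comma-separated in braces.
Constraint 1 (V != Y) on D(V)={2,3,4,5,7,8} D(Y)={2,3,4,6,7}: no change
Constraint 2 (Y + V = Z) on D(Y)={2,3,4,6,7} D(V)={2,3,4,5,7,8} D(Z)={2,4,5,6,7,8}: Y {2,3,4,6,7}->{2,3,4,6}; V {2,3,4,5,7,8}->{2,3,4,5}; Z {2,4,5,6,7,8}->{4,5,6,7,8}
Constraint 3 (Y != X) on D(Y)={2,3,4,6} D(X)={5,6,7,8}: no change
Constraint 4 (Y + X = V) on D(Y)={2,3,4,6} D(X)={5,6,7,8} D(V)={2,3,4,5}: Y {2,3,4,6}->{}; X {5,6,7,8}->{}; V {2,3,4,5}->{}
So after all 4 constraints: D(Y) = {}

Answer: {}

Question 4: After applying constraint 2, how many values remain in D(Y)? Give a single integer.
Constraint 1 (V != Y) on D(V)={2,3,4,5,7,8} D(Y)={2,3,4,6,7}: no change
Constraint 2 (Y + V = Z) on D(Y)={2,3,4,6,7} D(V)={2,3,4,5,7,8} D(Z)={2,4,5,6,7,8}: Y {2,3,4,6,7}->{2,3,4,6}; V {2,3,4,5,7,8}->{2,3,4,5}; Z {2,4,5,6,7,8}->{4,5,6,7,8}
So after constraint 2: D(Y)={2,3,4,6}, size = 4

Answer: 4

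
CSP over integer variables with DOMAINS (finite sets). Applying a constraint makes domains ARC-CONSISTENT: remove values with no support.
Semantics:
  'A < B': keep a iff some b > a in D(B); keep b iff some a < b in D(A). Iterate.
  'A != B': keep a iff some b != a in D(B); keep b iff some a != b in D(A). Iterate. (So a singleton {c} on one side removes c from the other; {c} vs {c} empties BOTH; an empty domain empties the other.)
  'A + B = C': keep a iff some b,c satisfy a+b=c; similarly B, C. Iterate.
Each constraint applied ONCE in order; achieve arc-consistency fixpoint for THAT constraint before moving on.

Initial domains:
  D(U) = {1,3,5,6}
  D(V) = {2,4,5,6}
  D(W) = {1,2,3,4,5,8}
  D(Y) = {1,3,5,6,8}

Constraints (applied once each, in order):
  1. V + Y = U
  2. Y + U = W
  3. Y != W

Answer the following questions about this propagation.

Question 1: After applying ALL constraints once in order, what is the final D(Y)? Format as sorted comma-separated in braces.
Constraint 1 (V + Y = U) on D(V)={2,4,5,6} D(Y)={1,3,5,6,8} D(U)={1,3,5,6}: V {2,4,5,6}->{2,4,5}; Y {1,3,5,6,8}->{1,3}; U {1,3,5,6}->{3,5,6}
Constraint 2 (Y + U = W) on D(Y)={1,3} D(U)={3,5,6} D(W)={1,2,3,4,5,8}: U {3,5,6}->{3,5}; W {1,2,3,4,5,8}->{4,8}
Constraint 3 (Y != W) on D(Y)={1,3} D(W)={4,8}: no change
So after all 3 constraints: D(Y) = {1,3}

Answer: {1,3}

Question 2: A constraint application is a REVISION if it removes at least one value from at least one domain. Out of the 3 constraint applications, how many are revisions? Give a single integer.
Constraint 1 (V + Y = U) on D(V)={2,4,5,6} D(Y)={1,3,5,6,8} D(U)={1,3,5,6}: V {2,4,5,6}->{2,4,5}; Y {1,3,5,6,8}->{1,3}; U {1,3,5,6}->{3,5,6} => REVISION
Constraint 2 (Y + U = W) on D(Y)={1,3} D(U)={3,5,6} D(W)={1,2,3,4,5,8}: U {3,5,6}->{3,5}; W {1,2,3,4,5,8}->{4,8} => REVISION
Constraint 3 (Y != W) on D(Y)={1,3} D(W)={4,8}: no change => not a revision
Total revisions = 2

Answer: 2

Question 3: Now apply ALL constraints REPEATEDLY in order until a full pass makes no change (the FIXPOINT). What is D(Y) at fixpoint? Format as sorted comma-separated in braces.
Answer: {1,3}

Derivation:
pass 0 (initial): D(Y)={1,3,5,6,8}
pass 1: U {1,3,5,6}->{3,5}; V {2,4,5,6}->{2,4,5}; W {1,2,3,4,5,8}->{4,8}; Y {1,3,5,6,8}->{1,3}
pass 2: V {2,4,5}->{2,4}
pass 3: no change
Fixpoint after 3 passes: D(Y) = {1,3}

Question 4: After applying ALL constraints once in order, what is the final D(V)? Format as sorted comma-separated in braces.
Answer: {2,4,5}

Derivation:
Constraint 1 (V + Y = U) on D(V)={2,4,5,6} D(Y)={1,3,5,6,8} D(U)={1,3,5,6}: V {2,4,5,6}->{2,4,5}; Y {1,3,5,6,8}->{1,3}; U {1,3,5,6}->{3,5,6}
Constraint 2 (Y + U = W) on D(Y)={1,3} D(U)={3,5,6} D(W)={1,2,3,4,5,8}: U {3,5,6}->{3,5}; W {1,2,3,4,5,8}->{4,8}
Constraint 3 (Y != W) on D(Y)={1,3} D(W)={4,8}: no change
So after all 3 constraints: D(V) = {2,4,5}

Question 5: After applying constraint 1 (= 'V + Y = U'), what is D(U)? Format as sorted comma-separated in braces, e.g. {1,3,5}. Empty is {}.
Answer: {3,5,6}

Derivation:
Constraint 1 (V + Y = U) on D(V)={2,4,5,6} D(Y)={1,3,5,6,8} D(U)={1,3,5,6}: V {2,4,5,6}->{2,4,5}; Y {1,3,5,6,8}->{1,3}; U {1,3,5,6}->{3,5,6}
So after constraint 1: D(U) = {3,5,6}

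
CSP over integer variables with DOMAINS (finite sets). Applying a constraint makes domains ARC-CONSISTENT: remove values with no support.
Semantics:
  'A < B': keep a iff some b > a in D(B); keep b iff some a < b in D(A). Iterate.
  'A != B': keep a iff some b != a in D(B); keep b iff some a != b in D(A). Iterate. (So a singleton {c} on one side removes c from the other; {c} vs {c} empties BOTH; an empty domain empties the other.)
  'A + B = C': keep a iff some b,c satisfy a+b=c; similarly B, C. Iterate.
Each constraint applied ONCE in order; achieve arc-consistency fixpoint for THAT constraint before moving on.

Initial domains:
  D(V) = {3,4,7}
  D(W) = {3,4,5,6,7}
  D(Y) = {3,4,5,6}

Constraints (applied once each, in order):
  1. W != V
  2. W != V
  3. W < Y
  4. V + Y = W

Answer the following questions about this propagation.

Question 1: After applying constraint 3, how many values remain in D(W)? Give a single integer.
Constraint 1 (W != V) on D(W)={3,4,5,6,7} D(V)={3,4,7}: no change
Constraint 2 (W != V) on D(W)={3,4,5,6,7} D(V)={3,4,7}: no change
Constraint 3 (W < Y) on D(W)={3,4,5,6,7} D(Y)={3,4,5,6}: W {3,4,5,6,7}->{3,4,5}; Y {3,4,5,6}->{4,5,6}
So after constraint 3: D(W)={3,4,5}, size = 3

Answer: 3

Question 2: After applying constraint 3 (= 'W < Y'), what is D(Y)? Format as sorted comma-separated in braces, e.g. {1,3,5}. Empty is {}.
Answer: {4,5,6}

Derivation:
Constraint 1 (W != V) on D(W)={3,4,5,6,7} D(V)={3,4,7}: no change
Constraint 2 (W != V) on D(W)={3,4,5,6,7} D(V)={3,4,7}: no change
Constraint 3 (W < Y) on D(W)={3,4,5,6,7} D(Y)={3,4,5,6}: W {3,4,5,6,7}->{3,4,5}; Y {3,4,5,6}->{4,5,6}
So after constraint 3: D(Y) = {4,5,6}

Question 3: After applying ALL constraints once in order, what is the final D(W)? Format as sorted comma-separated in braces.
Answer: {}

Derivation:
Constraint 1 (W != V) on D(W)={3,4,5,6,7} D(V)={3,4,7}: no change
Constraint 2 (W != V) on D(W)={3,4,5,6,7} D(V)={3,4,7}: no change
Constraint 3 (W < Y) on D(W)={3,4,5,6,7} D(Y)={3,4,5,6}: W {3,4,5,6,7}->{3,4,5}; Y {3,4,5,6}->{4,5,6}
Constraint 4 (V + Y = W) on D(V)={3,4,7} D(Y)={4,5,6} D(W)={3,4,5}: V {3,4,7}->{}; Y {4,5,6}->{}; W {3,4,5}->{}
So after all 4 constraints: D(W) = {}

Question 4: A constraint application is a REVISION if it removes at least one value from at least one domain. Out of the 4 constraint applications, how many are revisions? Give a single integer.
Constraint 1 (W != V) on D(W)={3,4,5,6,7} D(V)={3,4,7}: no change => not a revision
Constraint 2 (W != V) on D(W)={3,4,5,6,7} D(V)={3,4,7}: no change => not a revision
Constraint 3 (W < Y) on D(W)={3,4,5,6,7} D(Y)={3,4,5,6}: W {3,4,5,6,7}->{3,4,5}; Y {3,4,5,6}->{4,5,6} => REVISION
Constraint 4 (V + Y = W) on D(V)={3,4,7} D(Y)={4,5,6} D(W)={3,4,5}: V {3,4,7}->{}; Y {4,5,6}->{}; W {3,4,5}->{} => REVISION
Total revisions = 2

Answer: 2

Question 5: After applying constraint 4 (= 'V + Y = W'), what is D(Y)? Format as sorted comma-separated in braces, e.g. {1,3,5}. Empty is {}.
Constraint 1 (W != V) on D(W)={3,4,5,6,7} D(V)={3,4,7}: no change
Constraint 2 (W != V) on D(W)={3,4,5,6,7} D(V)={3,4,7}: no change
Constraint 3 (W < Y) on D(W)={3,4,5,6,7} D(Y)={3,4,5,6}: W {3,4,5,6,7}->{3,4,5}; Y {3,4,5,6}->{4,5,6}
Constraint 4 (V + Y = W) on D(V)={3,4,7} D(Y)={4,5,6} D(W)={3,4,5}: V {3,4,7}->{}; Y {4,5,6}->{}; W {3,4,5}->{}
So after constraint 4: D(Y) = {}

Answer: {}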